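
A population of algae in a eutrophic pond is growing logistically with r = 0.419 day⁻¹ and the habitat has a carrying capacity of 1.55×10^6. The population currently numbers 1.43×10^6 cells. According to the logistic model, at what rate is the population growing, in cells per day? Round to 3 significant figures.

dN/dt = rN(1 − N/K) = 0.419 × 1.43×10^6 × (1 − 1.43×10^6/1.55×10^6).
1 − 1.43×10^6/1.55×10^6 = 0.077419; dN/dt = 0.419 × 1.43×10^6 × 0.077419 = 46387.

46400 cells per day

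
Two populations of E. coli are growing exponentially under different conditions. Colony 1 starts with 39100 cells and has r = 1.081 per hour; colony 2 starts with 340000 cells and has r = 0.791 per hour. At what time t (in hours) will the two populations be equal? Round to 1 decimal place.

Set 39100·e^(1.081t) = 340000·e^(0.791t).
e^((1.081 − 0.791)t) = 340000/39100 → e^(0.29·t) = 8.6957.
0.29·t = ln(8.6957) = 2.1628, so t = 2.1628/0.29 = 7.458.

7.5 hours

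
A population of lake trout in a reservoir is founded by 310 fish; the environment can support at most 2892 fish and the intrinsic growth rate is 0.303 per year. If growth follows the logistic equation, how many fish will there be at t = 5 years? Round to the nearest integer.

1022 fish

A = (K − N₀)/N₀ = (2892 − 310)/310 = 8.329.
N(t) = K/(1 + A·e^(−rt)) = 2892/(1 + 8.329×e^(−0.303×5)).
e^(−1.515) = 0.21981; denominator = 1 + 8.329×0.21981 = 2.8308.
N = 2892/2.8308 = 1021.62.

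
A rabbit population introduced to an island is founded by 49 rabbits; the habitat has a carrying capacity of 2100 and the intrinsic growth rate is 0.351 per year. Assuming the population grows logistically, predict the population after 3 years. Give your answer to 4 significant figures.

134.6 rabbits

A = (K − N₀)/N₀ = (2100 − 49)/49 = 41.857.
N(t) = K/(1 + A·e^(−rt)) = 2100/(1 + 41.857×e^(−0.351×3)).
e^(−1.053) = 0.34889; denominator = 1 + 41.857×0.34889 = 15.604.
N = 2100/15.604 = 134.585.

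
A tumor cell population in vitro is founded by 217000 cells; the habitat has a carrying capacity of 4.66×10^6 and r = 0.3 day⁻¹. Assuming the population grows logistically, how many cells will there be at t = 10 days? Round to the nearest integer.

2307647 cells

A = (K − N₀)/N₀ = (4.66×10^6 − 217000)/217000 = 20.475.
N(t) = K/(1 + A·e^(−rt)) = 4.66×10^6/(1 + 20.475×e^(−0.3×10)).
e^(−3) = 0.049787; denominator = 1 + 20.475×0.049787 = 2.0194.
N = 4.66×10^6/2.0194 = 2.307647×10^6.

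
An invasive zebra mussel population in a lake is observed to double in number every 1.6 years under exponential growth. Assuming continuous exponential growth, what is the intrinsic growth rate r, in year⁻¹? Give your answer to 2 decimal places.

r = ln(2)/t_d = 0.6931/1.6 = 0.43322.

0.43 per year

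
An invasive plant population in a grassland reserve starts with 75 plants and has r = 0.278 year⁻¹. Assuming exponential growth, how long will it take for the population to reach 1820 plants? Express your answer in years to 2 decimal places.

Set N₀·e^(rt) = 1820: e^(0.278·t) = 1820/75 = 24.267.
0.278·t = ln(24.267) = 3.1891, so t = 3.1891/0.278 = 11.472.

11.47 years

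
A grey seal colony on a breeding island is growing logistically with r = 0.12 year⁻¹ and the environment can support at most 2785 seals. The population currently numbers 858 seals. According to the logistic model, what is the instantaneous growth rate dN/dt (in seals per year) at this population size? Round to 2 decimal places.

71.24 seals per year

dN/dt = rN(1 − N/K) = 0.12 × 858 × (1 − 858/2785).
1 − 858/2785 = 0.69192; dN/dt = 0.12 × 858 × 0.69192 = 71.24.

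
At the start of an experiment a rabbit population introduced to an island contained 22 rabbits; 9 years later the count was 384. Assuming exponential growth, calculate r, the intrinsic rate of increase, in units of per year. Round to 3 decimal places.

From N(t) = N₀·e^(rt): e^(r·9) = 384/22 = 17.455.
r·9 = ln(17.455) = 2.8596, so r = 2.8596/9 = 0.31773.

0.318 per year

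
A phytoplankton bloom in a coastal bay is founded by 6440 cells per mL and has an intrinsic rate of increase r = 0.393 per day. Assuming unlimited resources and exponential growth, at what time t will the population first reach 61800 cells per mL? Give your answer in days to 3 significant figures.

5.75 days

Set N₀·e^(rt) = 61800: e^(0.393·t) = 61800/6440 = 9.5963.
0.393·t = ln(9.5963) = 2.2614, so t = 2.2614/0.393 = 5.7541.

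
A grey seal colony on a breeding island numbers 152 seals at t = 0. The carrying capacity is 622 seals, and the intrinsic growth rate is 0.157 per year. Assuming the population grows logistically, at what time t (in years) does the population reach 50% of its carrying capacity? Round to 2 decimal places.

7.19 years

A = (K − N₀)/N₀ = (622 − 152)/152 = 3.0921.
Solve 622/(1 + 3.0921·e^(−0.157t)) = 311: 1 + 3.0921·e^(−0.157t) = 2, so e^(−0.157t) = 0.323404.
−0.157·t = ln(0.323404) = -1.1289, so t = 1.1289/0.157 = 7.1901.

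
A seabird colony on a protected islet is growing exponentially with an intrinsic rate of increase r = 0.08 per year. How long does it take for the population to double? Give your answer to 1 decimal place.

8.7 years

Doubling time t_d = ln(2)/r = 0.6931/0.08 = 8.6643.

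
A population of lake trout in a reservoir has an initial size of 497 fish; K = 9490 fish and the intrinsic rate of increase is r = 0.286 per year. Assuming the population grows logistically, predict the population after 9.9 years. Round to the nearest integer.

A = (K − N₀)/N₀ = (9490 − 497)/497 = 18.095.
N(t) = K/(1 + A·e^(−rt)) = 9490/(1 + 18.095×e^(−0.286×9.9)).
e^(−2.831) = 0.05893; denominator = 1 + 18.095×0.05893 = 2.0663.
N = 9490/2.0663 = 4592.71.

4593 fish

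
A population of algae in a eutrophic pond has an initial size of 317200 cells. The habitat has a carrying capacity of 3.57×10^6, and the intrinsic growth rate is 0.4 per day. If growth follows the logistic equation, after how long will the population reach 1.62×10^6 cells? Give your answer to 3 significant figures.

5.36 days

A = (K − N₀)/N₀ = (3.57×10^6 − 317200)/317200 = 10.255.
Solve 3.57×10^6/(1 + 10.255·e^(−0.4t)) = 1.62×10^6: 1 + 10.255·e^(−0.4t) = 2.2037, so e^(−0.4t) = 0.11738.
−0.4·t = ln(0.11738) = -2.1423, so t = 2.1423/0.4 = 5.3558.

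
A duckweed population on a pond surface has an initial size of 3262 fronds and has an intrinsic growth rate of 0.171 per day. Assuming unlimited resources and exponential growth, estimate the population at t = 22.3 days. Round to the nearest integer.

N(t) = N₀·e^(rt) = 3262 × e^(0.171×22.3) = 3262 × e^3.813.
e^3.813 ≈ 45.3, so N ≈ 3262 × 45.3 = 147768.

147768 fronds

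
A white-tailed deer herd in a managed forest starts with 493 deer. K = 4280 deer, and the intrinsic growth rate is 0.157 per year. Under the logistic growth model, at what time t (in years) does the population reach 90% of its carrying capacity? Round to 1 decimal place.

A = (K − N₀)/N₀ = (4280 − 493)/493 = 7.6815.
Solve 4280/(1 + 7.6815·e^(−0.157t)) = 3852: 1 + 7.6815·e^(−0.157t) = 1.1111, so e^(−0.157t) = 0.0144647.
−0.157·t = ln(0.0144647) = -4.236, so t = 4.236/0.157 = 26.981.

27.0 years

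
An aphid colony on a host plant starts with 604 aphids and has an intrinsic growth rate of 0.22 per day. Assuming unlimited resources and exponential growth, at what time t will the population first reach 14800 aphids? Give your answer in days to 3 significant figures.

Set N₀·e^(rt) = 14800: e^(0.22·t) = 14800/604 = 24.503.
0.22·t = ln(24.503) = 3.1988, so t = 3.1988/0.22 = 14.54.

14.5 days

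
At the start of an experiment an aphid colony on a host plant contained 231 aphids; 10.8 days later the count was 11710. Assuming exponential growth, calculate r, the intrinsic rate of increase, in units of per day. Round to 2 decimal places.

From N(t) = N₀·e^(rt): e^(r·10.8) = 11710/231 = 50.693.
r·10.8 = ln(50.693) = 3.9258, so r = 3.9258/10.8 = 0.3635.

0.36 per day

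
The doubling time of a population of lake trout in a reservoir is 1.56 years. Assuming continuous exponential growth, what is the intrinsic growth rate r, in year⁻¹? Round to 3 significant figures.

r = ln(2)/t_d = 0.6931/1.56 = 0.44433.

0.444 per year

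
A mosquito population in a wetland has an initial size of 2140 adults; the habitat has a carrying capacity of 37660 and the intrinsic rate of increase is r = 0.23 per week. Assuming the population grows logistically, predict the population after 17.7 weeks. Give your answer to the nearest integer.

A = (K − N₀)/N₀ = (37660 − 2140)/2140 = 16.598.
N(t) = K/(1 + A·e^(−rt)) = 37660/(1 + 16.598×e^(−0.23×17.7)).
e^(−4.071) = 0.01706; denominator = 1 + 16.598×0.01706 = 1.2832.
N = 37660/1.2832 = 29349.2.

29349 adults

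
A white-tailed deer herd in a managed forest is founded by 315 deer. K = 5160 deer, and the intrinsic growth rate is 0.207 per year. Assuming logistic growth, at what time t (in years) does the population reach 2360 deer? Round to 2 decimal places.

A = (K − N₀)/N₀ = (5160 − 315)/315 = 15.381.
Solve 5160/(1 + 15.381·e^(−0.207t)) = 2360: 1 + 15.381·e^(−0.207t) = 2.1864, so e^(−0.207t) = 0.077137.
−0.207·t = ln(0.077137) = -2.5622, so t = 2.5622/0.207 = 12.378.

12.38 years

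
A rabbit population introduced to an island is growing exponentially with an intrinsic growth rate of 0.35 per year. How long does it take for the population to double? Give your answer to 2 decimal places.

Doubling time t_d = ln(2)/r = 0.6931/0.35 = 1.9804.

1.98 years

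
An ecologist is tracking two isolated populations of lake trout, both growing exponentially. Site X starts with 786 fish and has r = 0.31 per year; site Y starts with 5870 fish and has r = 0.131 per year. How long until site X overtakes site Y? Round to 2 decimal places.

Set 786·e^(0.31t) = 5870·e^(0.131t).
e^((0.31 − 0.131)t) = 5870/786 → e^(0.179·t) = 7.4682.
0.179·t = ln(7.4682) = 2.0107, so t = 2.0107/0.179 = 11.233.

11.23 years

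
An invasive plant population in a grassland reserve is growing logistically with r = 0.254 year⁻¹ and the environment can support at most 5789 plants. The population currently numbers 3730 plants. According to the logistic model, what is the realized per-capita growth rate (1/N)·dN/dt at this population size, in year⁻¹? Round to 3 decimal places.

(1/N)·dN/dt = r(1 − N/K) = 0.254 × (1 − 3730/5789).
= 0.254 × 0.35567 = 0.090341.

0.090 per year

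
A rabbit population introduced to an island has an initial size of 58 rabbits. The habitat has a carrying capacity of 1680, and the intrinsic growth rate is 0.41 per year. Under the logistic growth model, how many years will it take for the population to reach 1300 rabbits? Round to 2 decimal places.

A = (K − N₀)/N₀ = (1680 − 58)/58 = 27.966.
Solve 1680/(1 + 27.966·e^(−0.41t)) = 1300: 1 + 27.966·e^(−0.41t) = 1.2923, so e^(−0.41t) = 0.0104524.
−0.41·t = ln(0.0104524) = -4.5609, so t = 4.5609/0.41 = 11.124.

11.12 years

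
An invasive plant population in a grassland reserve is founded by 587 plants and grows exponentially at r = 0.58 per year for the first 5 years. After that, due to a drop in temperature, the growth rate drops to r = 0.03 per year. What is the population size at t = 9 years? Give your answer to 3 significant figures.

Phase 1: N(5) = 587·e^(0.58×5) = 587·e^2.9 = 10668.2.
Phase 2 runs for 9 − 5 = 4 years at r = 0.03.
N(9) = 10668.2·e^(0.03×4) = 10668.2·e^0.12 = 12028.4.

12000 plants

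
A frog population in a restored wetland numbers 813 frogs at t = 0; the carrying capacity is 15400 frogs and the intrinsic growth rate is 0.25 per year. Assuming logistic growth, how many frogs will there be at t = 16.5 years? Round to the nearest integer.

11938 frogs

A = (K − N₀)/N₀ = (15400 − 813)/813 = 17.942.
N(t) = K/(1 + A·e^(−rt)) = 15400/(1 + 17.942×e^(−0.25×16.5)).
e^(−4.125) = 0.016163; denominator = 1 + 17.942×0.016163 = 1.29.
N = 15400/1.29 = 11937.9.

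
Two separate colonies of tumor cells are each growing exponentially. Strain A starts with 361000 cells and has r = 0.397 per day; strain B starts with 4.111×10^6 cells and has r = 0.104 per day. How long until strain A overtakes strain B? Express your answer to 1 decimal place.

8.3 days

Set 361000·e^(0.397t) = 4.111×10^6·e^(0.104t).
e^((0.397 − 0.104)t) = 4.111×10^6/361000 → e^(0.293·t) = 11.388.
0.293·t = ln(11.388) = 2.4325, so t = 2.4325/0.293 = 8.3022.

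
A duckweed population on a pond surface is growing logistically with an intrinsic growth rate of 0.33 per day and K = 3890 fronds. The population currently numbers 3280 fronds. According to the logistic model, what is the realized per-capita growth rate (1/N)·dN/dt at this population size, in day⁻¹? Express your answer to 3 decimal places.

(1/N)·dN/dt = r(1 − N/K) = 0.33 × (1 − 3280/3890).
= 0.33 × 0.15681 = 0.051748.

0.052 per day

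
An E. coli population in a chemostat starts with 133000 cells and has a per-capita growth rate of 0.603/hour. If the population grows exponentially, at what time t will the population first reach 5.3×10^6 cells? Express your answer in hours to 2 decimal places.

Set N₀·e^(rt) = 5.3×10^6: e^(0.603·t) = 5.3×10^6/133000 = 39.85.
0.603·t = ln(39.85) = 3.6851, so t = 3.6851/0.603 = 6.1113.

6.11 hours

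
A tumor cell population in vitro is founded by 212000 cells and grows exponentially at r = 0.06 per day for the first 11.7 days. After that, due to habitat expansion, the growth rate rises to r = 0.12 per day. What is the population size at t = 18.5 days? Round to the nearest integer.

Phase 1: N(11.7) = 212000·e^(0.06×11.7) = 212000·e^0.702 = 427770.
Phase 2 runs for 18.5 − 11.7 = 6.8 days at r = 0.12.
N(18.5) = 427770·e^(0.12×6.8) = 427770·e^0.816 = 967375.

967375 cells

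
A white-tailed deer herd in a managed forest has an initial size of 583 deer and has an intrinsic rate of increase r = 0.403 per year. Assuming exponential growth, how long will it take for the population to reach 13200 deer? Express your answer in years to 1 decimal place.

7.7 years

Set N₀·e^(rt) = 13200: e^(0.403·t) = 13200/583 = 22.642.
0.403·t = ln(22.642) = 3.1198, so t = 3.1198/0.403 = 7.7414.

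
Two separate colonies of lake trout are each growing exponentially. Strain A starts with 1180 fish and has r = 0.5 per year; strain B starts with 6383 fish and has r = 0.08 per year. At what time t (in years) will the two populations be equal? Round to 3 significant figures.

Set 1180·e^(0.5t) = 6383·e^(0.08t).
e^((0.5 − 0.08)t) = 6383/1180 → e^(0.42·t) = 5.4093.
0.42·t = ln(5.4093) = 1.6881, so t = 1.6881/0.42 = 4.0193.

4.02 years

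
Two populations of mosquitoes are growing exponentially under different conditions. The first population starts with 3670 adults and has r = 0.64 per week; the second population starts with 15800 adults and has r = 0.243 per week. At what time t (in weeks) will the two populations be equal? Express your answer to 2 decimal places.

3.68 weeks

Set 3670·e^(0.64t) = 15800·e^(0.243t).
e^((0.64 − 0.243)t) = 15800/3670 → e^(0.397·t) = 4.3052.
0.397·t = ln(4.3052) = 1.4598, so t = 1.4598/0.397 = 3.6771.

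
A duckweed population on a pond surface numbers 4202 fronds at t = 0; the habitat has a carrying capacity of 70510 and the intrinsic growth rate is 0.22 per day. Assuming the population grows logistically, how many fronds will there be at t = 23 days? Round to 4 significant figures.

A = (K − N₀)/N₀ = (70510 − 4202)/4202 = 15.78.
N(t) = K/(1 + A·e^(−rt)) = 70510/(1 + 15.78×e^(−0.22×23)).
e^(−5.06) = 0.0063456; denominator = 1 + 15.78×0.0063456 = 1.1001.
N = 70510/1.1001 = 64092.2.

64090 fronds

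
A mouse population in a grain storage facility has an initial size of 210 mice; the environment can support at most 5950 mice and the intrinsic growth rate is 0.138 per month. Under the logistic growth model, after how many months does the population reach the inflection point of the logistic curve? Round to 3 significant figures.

Logistic growth is fastest at N = K/2 = 2975.
A = (K − N₀)/N₀ = 27.333. Set K/(1 + A·e^(−rt)) = K/2 → A·e^(−rt) = 1.
e^(−0.138t) = 1/27.333 = 0.0365854, so t = ln(27.333)/0.138 = 3.3081/0.138 = 23.972.

24.0 months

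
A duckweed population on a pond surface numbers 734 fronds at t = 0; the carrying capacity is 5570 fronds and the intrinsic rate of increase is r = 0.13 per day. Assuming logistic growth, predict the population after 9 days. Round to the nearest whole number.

1829 fronds

A = (K − N₀)/N₀ = (5570 − 734)/734 = 6.5886.
N(t) = K/(1 + A·e^(−rt)) = 5570/(1 + 6.5886×e^(−0.13×9)).
e^(−1.17) = 0.31037; denominator = 1 + 6.5886×0.31037 = 3.0449.
N = 5570/3.0449 = 1829.31.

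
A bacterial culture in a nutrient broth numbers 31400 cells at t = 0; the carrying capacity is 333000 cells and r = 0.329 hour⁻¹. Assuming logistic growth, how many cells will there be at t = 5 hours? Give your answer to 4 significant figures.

A = (K − N₀)/N₀ = (333000 − 31400)/31400 = 9.6051.
N(t) = K/(1 + A·e^(−rt)) = 333000/(1 + 9.6051×e^(−0.329×5)).
e^(−1.645) = 0.19301; denominator = 1 + 9.6051×0.19301 = 2.8539.
N = 333000/2.8539 = 116682.

116700 cells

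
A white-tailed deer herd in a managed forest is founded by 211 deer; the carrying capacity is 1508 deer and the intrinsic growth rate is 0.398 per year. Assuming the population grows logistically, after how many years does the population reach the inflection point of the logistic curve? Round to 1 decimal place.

4.6 years

Logistic growth is fastest at N = K/2 = 754.
A = (K − N₀)/N₀ = 6.1469. Set K/(1 + A·e^(−rt)) = K/2 → A·e^(−rt) = 1.
e^(−0.398t) = 1/6.1469 = 0.162683, so t = ln(6.1469)/0.398 = 1.816/0.398 = 4.5627.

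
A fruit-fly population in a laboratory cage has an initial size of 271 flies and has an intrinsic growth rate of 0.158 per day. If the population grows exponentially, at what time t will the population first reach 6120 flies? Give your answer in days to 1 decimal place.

Set N₀·e^(rt) = 6120: e^(0.158·t) = 6120/271 = 22.583.
0.158·t = ln(22.583) = 3.1172, so t = 3.1172/0.158 = 19.729.

19.7 days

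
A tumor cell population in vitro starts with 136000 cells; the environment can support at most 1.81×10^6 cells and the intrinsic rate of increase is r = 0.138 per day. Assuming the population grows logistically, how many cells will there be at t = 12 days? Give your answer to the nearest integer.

A = (K − N₀)/N₀ = (1.81×10^6 − 136000)/136000 = 12.309.
N(t) = K/(1 + A·e^(−rt)) = 1.81×10^6/(1 + 12.309×e^(−0.138×12)).
e^(−1.656) = 0.1909; denominator = 1 + 12.309×0.1909 = 3.3498.
N = 1.81×10^6/3.3498 = 540336.

540336 cells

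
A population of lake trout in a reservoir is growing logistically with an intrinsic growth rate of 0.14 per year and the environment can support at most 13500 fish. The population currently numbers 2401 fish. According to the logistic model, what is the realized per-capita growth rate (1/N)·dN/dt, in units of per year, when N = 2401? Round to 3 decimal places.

(1/N)·dN/dt = r(1 − N/K) = 0.14 × (1 − 2401/13500).
= 0.14 × 0.82215 = 0.1151.

0.115 per year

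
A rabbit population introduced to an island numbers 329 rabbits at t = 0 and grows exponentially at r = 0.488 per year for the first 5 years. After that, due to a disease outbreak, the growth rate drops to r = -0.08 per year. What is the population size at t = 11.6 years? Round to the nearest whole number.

Phase 1: N(5) = 329·e^(0.488×5) = 329·e^2.44 = 3774.63.
Phase 2 runs for 11.6 − 5 = 6.6 years at r = -0.08.
N(11.6) = 3774.63·e^(-0.08×6.6) = 3774.63·e^-0.528 = 2226.21.

2226 rabbits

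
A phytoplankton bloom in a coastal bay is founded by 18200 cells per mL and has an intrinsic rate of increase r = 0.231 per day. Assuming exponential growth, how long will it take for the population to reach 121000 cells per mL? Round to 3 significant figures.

Set N₀·e^(rt) = 121000: e^(0.231·t) = 121000/18200 = 6.6484.
0.231·t = ln(6.6484) = 1.8944, so t = 1.8944/0.231 = 8.2007.

8.20 days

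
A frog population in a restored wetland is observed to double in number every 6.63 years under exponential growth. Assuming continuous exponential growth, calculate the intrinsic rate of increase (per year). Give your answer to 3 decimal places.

r = ln(2)/t_d = 0.6931/6.63 = 0.10455.

0.105 per year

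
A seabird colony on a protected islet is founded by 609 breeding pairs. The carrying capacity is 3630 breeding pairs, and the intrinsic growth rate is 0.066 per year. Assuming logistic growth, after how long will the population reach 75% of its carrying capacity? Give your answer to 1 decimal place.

A = (K − N₀)/N₀ = (3630 − 609)/609 = 4.9606.
Solve 3630/(1 + 4.9606·e^(−0.066t)) = 2722.5: 1 + 4.9606·e^(−0.066t) = 1.3333, so e^(−0.066t) = 0.0671963.
−0.066·t = ln(0.0671963) = -2.7001, so t = 2.7001/0.066 = 40.911.

40.9 years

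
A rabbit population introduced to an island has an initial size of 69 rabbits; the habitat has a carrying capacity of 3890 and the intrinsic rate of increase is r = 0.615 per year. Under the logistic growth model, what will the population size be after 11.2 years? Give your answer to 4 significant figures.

A = (K − N₀)/N₀ = (3890 − 69)/69 = 55.377.
N(t) = K/(1 + A·e^(−rt)) = 3890/(1 + 55.377×e^(−0.615×11.2)).
e^(−6.888) = 0.00102; denominator = 1 + 55.377×0.00102 = 1.0565.
N = 3890/1.0565 = 3682.03.

3682 rabbits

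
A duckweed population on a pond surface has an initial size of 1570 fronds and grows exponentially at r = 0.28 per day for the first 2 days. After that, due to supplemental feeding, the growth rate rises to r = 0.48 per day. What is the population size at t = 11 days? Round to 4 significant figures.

Phase 1: N(2) = 1570·e^(0.28×2) = 1570·e^0.56 = 2748.56.
Phase 2 runs for 11 − 2 = 9 days at r = 0.48.
N(11) = 2748.56·e^(0.48×9) = 2748.56·e^4.32 = 206660.

206700 fronds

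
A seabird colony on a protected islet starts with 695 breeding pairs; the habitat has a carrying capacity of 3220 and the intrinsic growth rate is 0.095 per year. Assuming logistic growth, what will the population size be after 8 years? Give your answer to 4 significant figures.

1193 breeding pairs

A = (K − N₀)/N₀ = (3220 − 695)/695 = 3.6331.
N(t) = K/(1 + A·e^(−rt)) = 3220/(1 + 3.6331×e^(−0.095×8)).
e^(−0.76) = 0.46767; denominator = 1 + 3.6331×0.46767 = 2.6991.
N = 3220/2.6991 = 1193.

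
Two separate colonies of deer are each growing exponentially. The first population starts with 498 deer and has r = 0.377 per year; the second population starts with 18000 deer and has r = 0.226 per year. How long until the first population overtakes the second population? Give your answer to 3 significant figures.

23.8 years

Set 498·e^(0.377t) = 18000·e^(0.226t).
e^((0.377 − 0.226)t) = 18000/498 → e^(0.151·t) = 36.145.
0.151·t = ln(36.145) = 3.5875, so t = 3.5875/0.151 = 23.758.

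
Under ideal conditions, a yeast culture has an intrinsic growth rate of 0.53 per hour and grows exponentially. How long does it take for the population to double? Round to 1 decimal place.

Doubling time t_d = ln(2)/r = 0.6931/0.53 = 1.3078.

1.3 hours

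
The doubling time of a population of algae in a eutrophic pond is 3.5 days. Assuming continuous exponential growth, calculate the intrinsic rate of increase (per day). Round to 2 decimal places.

0.20 per day

r = ln(2)/t_d = 0.6931/3.5 = 0.19804.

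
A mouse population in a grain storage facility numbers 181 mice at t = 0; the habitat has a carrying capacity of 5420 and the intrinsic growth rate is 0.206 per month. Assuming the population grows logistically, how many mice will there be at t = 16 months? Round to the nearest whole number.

2616 mice

A = (K − N₀)/N₀ = (5420 − 181)/181 = 28.945.
N(t) = K/(1 + A·e^(−rt)) = 5420/(1 + 28.945×e^(−0.206×16)).
e^(−3.296) = 0.037031; denominator = 1 + 28.945×0.037031 = 2.0719.
N = 5420/2.0719 = 2616.02.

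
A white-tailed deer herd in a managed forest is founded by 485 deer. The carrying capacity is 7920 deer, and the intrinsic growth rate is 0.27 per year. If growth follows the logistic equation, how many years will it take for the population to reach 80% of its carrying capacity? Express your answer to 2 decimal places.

15.24 years

A = (K − N₀)/N₀ = (7920 − 485)/485 = 15.33.
Solve 7920/(1 + 15.33·e^(−0.27t)) = 6336: 1 + 15.33·e^(−0.27t) = 1.25, so e^(−0.27t) = 0.016308.
−0.27·t = ln(0.016308) = -4.1161, so t = 4.1161/0.27 = 15.245.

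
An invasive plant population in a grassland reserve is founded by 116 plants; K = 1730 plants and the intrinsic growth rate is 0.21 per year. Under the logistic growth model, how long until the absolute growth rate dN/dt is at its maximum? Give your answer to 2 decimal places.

12.54 years

Logistic growth is fastest at N = K/2 = 865.
A = (K − N₀)/N₀ = 13.914. Set K/(1 + A·e^(−rt)) = K/2 → A·e^(−rt) = 1.
e^(−0.21t) = 1/13.914 = 0.0718711, so t = ln(13.914)/0.21 = 2.6329/0.21 = 12.538.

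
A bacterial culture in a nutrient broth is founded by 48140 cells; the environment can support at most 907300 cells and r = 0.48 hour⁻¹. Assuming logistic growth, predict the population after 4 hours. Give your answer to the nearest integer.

250877 cells

A = (K − N₀)/N₀ = (907300 − 48140)/48140 = 17.847.
N(t) = K/(1 + A·e^(−rt)) = 907300/(1 + 17.847×e^(−0.48×4)).
e^(−1.92) = 0.14661; denominator = 1 + 17.847×0.14661 = 3.6165.
N = 907300/3.6165 = 250877.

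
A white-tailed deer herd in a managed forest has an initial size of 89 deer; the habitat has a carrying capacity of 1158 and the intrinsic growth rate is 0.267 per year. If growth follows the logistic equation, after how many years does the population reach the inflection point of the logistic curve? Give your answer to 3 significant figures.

9.31 years

Logistic growth is fastest at N = K/2 = 579.
A = (K − N₀)/N₀ = 12.011. Set K/(1 + A·e^(−rt)) = K/2 → A·e^(−rt) = 1.
e^(−0.267t) = 1/12.011 = 0.0832554, so t = ln(12.011)/0.267 = 2.4858/0.267 = 9.3103.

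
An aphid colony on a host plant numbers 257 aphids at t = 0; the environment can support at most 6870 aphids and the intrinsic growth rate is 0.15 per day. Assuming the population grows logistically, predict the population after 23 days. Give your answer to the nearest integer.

A = (K − N₀)/N₀ = (6870 − 257)/257 = 25.732.
N(t) = K/(1 + A·e^(−rt)) = 6870/(1 + 25.732×e^(−0.15×23)).
e^(−3.45) = 0.031746; denominator = 1 + 25.732×0.031746 = 1.8169.
N = 6870/1.8169 = 3781.24.

3781 aphids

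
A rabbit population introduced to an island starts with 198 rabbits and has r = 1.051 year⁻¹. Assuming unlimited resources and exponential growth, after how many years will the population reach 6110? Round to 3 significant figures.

Set N₀·e^(rt) = 6110: e^(1.051·t) = 6110/198 = 30.859.
1.051·t = ln(30.859) = 3.4294, so t = 3.4294/1.051 = 3.263.

3.26 years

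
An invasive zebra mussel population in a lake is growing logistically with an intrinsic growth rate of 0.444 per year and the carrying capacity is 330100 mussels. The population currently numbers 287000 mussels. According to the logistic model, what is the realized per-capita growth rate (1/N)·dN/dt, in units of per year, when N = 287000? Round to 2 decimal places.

0.06 per year

(1/N)·dN/dt = r(1 − N/K) = 0.444 × (1 − 287000/330100).
= 0.444 × 0.13057 = 0.057972.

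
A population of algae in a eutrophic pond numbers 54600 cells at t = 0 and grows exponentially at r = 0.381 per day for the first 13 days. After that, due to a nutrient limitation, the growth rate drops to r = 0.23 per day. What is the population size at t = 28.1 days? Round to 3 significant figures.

Phase 1: N(13) = 54600·e^(0.381×13) = 54600·e^4.953 = 7.731312×10^6.
Phase 2 runs for 28.1 − 13 = 15.1 days at r = 0.23.
N(28.1) = 7.731312×10^6·e^(0.23×15.1) = 7.731312×10^6·e^3.473 = 2.492057×10^8.

249000000 cells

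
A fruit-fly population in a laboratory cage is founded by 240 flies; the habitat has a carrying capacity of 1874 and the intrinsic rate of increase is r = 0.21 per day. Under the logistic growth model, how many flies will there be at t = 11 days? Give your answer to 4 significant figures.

A = (K − N₀)/N₀ = (1874 − 240)/240 = 6.8083.
N(t) = K/(1 + A·e^(−rt)) = 1874/(1 + 6.8083×e^(−0.21×11)).
e^(−2.31) = 0.099261; denominator = 1 + 6.8083×0.099261 = 1.6758.
N = 1874/1.6758 = 1118.27.

1118 flies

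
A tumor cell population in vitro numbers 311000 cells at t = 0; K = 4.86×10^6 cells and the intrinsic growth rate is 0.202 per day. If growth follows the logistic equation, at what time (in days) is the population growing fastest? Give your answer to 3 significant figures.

13.3 days

Logistic growth is fastest at N = K/2 = 2.43×10^6.
A = (K − N₀)/N₀ = 14.627. Set K/(1 + A·e^(−rt)) = K/2 → A·e^(−rt) = 1.
e^(−0.202t) = 1/14.627 = 0.0683667, so t = ln(14.627)/0.202 = 2.6829/0.202 = 13.282.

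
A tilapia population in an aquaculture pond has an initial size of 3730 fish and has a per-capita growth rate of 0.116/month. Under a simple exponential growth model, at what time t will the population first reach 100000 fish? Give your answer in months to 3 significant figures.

Set N₀·e^(rt) = 100000: e^(0.116·t) = 100000/3730 = 26.81.
0.116·t = ln(26.81) = 3.2888, so t = 3.2888/0.116 = 28.351.

28.4 months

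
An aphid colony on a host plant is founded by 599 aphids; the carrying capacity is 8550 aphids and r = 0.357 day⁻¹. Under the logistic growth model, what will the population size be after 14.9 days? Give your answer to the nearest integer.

A = (K − N₀)/N₀ = (8550 − 599)/599 = 13.274.
N(t) = K/(1 + A·e^(−rt)) = 8550/(1 + 13.274×e^(−0.357×14.9)).
e^(−5.319) = 0.0048962; denominator = 1 + 13.274×0.0048962 = 1.065.
N = 8550/1.065 = 8028.24.

8028 aphids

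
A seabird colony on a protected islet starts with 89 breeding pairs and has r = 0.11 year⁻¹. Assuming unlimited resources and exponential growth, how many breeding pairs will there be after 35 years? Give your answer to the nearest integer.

N(t) = N₀·e^(rt) = 89 × e^(0.11×35) = 89 × e^3.85.
e^3.85 ≈ 46.993, so N ≈ 89 × 46.993 = 4182.38.

4182 breeding pairs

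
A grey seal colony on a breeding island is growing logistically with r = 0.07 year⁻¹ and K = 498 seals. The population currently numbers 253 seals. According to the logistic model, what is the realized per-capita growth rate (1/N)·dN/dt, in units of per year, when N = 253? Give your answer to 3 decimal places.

0.034 per year

(1/N)·dN/dt = r(1 − N/K) = 0.07 × (1 − 253/498).
= 0.07 × 0.49197 = 0.034438.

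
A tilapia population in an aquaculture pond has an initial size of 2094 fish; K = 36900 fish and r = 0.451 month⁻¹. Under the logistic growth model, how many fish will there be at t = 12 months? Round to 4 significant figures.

34350 fish

A = (K − N₀)/N₀ = (36900 − 2094)/2094 = 16.622.
N(t) = K/(1 + A·e^(−rt)) = 36900/(1 + 16.622×e^(−0.451×12)).
e^(−5.412) = 0.0044627; denominator = 1 + 16.622×0.0044627 = 1.0742.
N = 36900/1.0742 = 34351.8.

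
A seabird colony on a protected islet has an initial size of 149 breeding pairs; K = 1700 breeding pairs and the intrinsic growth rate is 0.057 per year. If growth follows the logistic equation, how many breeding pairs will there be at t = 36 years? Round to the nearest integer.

A = (K − N₀)/N₀ = (1700 − 149)/149 = 10.409.
N(t) = K/(1 + A·e^(−rt)) = 1700/(1 + 10.409×e^(−0.057×36)).
e^(−2.052) = 0.12848; denominator = 1 + 10.409×0.12848 = 2.3374.
N = 1700/2.3374 = 727.312.

727 breeding pairs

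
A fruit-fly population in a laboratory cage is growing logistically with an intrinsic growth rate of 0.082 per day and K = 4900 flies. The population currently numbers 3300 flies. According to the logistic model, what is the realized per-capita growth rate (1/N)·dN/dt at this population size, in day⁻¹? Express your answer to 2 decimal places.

0.03 per day

(1/N)·dN/dt = r(1 − N/K) = 0.082 × (1 − 3300/4900).
= 0.082 × 0.32653 = 0.026776.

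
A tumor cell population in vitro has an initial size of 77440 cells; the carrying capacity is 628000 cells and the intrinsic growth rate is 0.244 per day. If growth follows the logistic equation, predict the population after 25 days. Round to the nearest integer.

618143 cells

A = (K − N₀)/N₀ = (628000 − 77440)/77440 = 7.1095.
N(t) = K/(1 + A·e^(−rt)) = 628000/(1 + 7.1095×e^(−0.244×25)).
e^(−6.1) = 0.0022429; denominator = 1 + 7.1095×0.0022429 = 1.0159.
N = 628000/1.0159 = 618143.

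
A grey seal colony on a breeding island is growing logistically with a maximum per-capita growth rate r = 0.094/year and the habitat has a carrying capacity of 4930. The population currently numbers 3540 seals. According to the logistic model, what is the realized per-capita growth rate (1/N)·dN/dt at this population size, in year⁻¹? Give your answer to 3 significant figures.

0.0265 per year

(1/N)·dN/dt = r(1 − N/K) = 0.094 × (1 − 3540/4930).
= 0.094 × 0.28195 = 0.026503.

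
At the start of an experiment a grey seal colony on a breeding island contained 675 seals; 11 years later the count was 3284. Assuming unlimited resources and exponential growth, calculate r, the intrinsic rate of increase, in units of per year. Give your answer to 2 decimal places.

0.14 per year

From N(t) = N₀·e^(rt): e^(r·11) = 3284/675 = 4.8652.
r·11 = ln(4.8652) = 1.5821, so r = 1.5821/11 = 0.14383.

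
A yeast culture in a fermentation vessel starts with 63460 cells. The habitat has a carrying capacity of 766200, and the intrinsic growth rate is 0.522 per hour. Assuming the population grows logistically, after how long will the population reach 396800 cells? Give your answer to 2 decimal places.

A = (K − N₀)/N₀ = (766200 − 63460)/63460 = 11.074.
Solve 766200/(1 + 11.074·e^(−0.522t)) = 396800: 1 + 11.074·e^(−0.522t) = 1.9309, so e^(−0.522t) = 0.084068.
−0.522·t = ln(0.084068) = -2.4761, so t = 2.4761/0.522 = 4.7435.

4.74 hours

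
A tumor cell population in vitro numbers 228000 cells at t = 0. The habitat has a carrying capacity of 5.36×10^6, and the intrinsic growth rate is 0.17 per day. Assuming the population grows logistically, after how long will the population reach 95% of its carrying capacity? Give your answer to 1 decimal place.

A = (K − N₀)/N₀ = (5.36×10^6 − 228000)/228000 = 22.509.
Solve 5.36×10^6/(1 + 22.509·e^(−0.17t)) = 5.092×10^6: 1 + 22.509·e^(−0.17t) = 1.0526, so e^(−0.17t) = 0.00233827.
−0.17·t = ln(0.00233827) = -6.0583, so t = 6.0583/0.17 = 35.637.

35.6 days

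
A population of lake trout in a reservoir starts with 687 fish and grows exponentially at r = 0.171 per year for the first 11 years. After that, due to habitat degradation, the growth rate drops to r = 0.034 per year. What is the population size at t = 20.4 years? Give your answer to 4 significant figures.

6204 fish

Phase 1: N(11) = 687·e^(0.171×11) = 687·e^1.881 = 4506.76.
Phase 2 runs for 20.4 − 11 = 9.4 years at r = 0.034.
N(20.4) = 4506.76·e^(0.034×9.4) = 4506.76·e^0.3196 = 6203.91.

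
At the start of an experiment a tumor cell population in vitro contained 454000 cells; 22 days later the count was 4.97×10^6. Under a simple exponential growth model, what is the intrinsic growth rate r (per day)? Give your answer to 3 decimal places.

From N(t) = N₀·e^(rt): e^(r·22) = 4.97×10^6/454000 = 10.947.
r·22 = ln(10.947) = 2.3931, so r = 2.3931/22 = 0.10878.

0.109 per day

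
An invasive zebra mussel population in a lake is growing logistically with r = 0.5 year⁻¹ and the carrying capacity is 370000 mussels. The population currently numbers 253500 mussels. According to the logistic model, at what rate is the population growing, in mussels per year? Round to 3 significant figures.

dN/dt = rN(1 − N/K) = 0.5 × 253500 × (1 − 253500/370000).
1 − 253500/370000 = 0.31486; dN/dt = 0.5 × 253500 × 0.31486 = 39909.

39900 mussels per year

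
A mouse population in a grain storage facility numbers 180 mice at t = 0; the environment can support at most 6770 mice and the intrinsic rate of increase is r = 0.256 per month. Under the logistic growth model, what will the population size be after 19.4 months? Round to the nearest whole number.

A = (K − N₀)/N₀ = (6770 − 180)/180 = 36.611.
N(t) = K/(1 + A·e^(−rt)) = 6770/(1 + 36.611×e^(−0.256×19.4)).
e^(−4.966) = 0.0069682; denominator = 1 + 36.611×0.0069682 = 1.2551.
N = 6770/1.2551 = 5393.94.

5394 mice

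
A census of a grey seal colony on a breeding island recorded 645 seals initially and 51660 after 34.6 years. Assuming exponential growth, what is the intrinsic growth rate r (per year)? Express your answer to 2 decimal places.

From N(t) = N₀·e^(rt): e^(r·34.6) = 51660/645 = 80.093.
r·34.6 = ln(80.093) = 4.3832, so r = 4.3832/34.6 = 0.12668.

0.13 per year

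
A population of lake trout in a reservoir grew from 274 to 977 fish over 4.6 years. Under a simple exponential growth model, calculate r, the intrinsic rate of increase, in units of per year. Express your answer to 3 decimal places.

0.276 per year

From N(t) = N₀·e^(rt): e^(r·4.6) = 977/274 = 3.5657.
r·4.6 = ln(3.5657) = 1.2714, so r = 1.2714/4.6 = 0.27638.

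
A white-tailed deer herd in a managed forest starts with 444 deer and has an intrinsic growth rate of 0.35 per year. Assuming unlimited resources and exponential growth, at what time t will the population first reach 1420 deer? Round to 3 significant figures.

3.32 years

Set N₀·e^(rt) = 1420: e^(0.35·t) = 1420/444 = 3.1982.
0.35·t = ln(3.1982) = 1.1626, so t = 1.1626/0.35 = 3.3217.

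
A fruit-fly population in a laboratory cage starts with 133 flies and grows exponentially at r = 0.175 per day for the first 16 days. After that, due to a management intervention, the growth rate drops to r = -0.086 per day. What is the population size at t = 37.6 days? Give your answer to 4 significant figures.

341.3 flies

Phase 1: N(16) = 133·e^(0.175×16) = 133·e^2.8 = 2187.14.
Phase 2 runs for 37.6 − 16 = 21.6 days at r = -0.086.
N(37.6) = 2187.14·e^(-0.086×21.6) = 2187.14·e^-1.858 = 341.296.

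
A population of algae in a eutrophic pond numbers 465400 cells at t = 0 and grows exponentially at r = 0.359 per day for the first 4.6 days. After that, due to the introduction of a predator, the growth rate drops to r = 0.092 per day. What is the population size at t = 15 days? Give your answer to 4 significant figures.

Phase 1: N(4.6) = 465400·e^(0.359×4.6) = 465400·e^1.651 = 2.426723×10^6.
Phase 2 runs for 15 − 4.6 = 10.4 days at r = 0.092.
N(15) = 2.426723×10^6·e^(0.092×10.4) = 2.426723×10^6·e^0.9568 = 6.317616×10^6.

6318000 cells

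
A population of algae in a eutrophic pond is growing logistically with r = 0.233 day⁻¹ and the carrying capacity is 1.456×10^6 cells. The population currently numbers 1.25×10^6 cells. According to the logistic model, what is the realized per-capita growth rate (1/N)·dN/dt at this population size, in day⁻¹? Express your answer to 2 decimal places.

0.03 per day

(1/N)·dN/dt = r(1 − N/K) = 0.233 × (1 − 1.25×10^6/1.456×10^6).
= 0.233 × 0.14148 = 0.032966.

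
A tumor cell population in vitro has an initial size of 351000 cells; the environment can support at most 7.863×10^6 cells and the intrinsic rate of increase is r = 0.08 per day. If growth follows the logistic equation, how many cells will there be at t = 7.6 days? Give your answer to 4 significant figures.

A = (K − N₀)/N₀ = (7.863×10^6 − 351000)/351000 = 21.402.
N(t) = K/(1 + A·e^(−rt)) = 7.863×10^6/(1 + 21.402×e^(−0.08×7.6)).
e^(−0.608) = 0.54444; denominator = 1 + 21.402×0.54444 = 12.652.
N = 7.863×10^6/12.652 = 621487.

621500 cells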